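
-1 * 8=-8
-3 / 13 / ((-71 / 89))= 267 / 923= 0.29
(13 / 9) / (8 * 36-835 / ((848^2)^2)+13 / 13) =6722437316608 / 1345004573876901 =0.00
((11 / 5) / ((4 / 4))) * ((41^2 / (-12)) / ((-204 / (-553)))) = -10225523 / 12240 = -835.42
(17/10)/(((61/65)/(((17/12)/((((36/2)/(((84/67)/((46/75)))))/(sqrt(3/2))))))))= 657475 * sqrt(6)/4512048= 0.36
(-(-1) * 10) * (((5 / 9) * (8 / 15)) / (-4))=-20 / 27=-0.74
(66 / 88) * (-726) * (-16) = 8712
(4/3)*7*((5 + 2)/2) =98/3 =32.67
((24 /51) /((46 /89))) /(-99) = -356 /38709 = -0.01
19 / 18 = 1.06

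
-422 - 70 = -492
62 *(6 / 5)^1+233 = 307.40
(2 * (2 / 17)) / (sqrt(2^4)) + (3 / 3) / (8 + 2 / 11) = 277 / 1530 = 0.18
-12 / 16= -3 / 4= -0.75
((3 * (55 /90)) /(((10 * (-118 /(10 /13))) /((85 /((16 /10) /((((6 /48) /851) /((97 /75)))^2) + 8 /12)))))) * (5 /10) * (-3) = 26296875 /21407103211075088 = 0.00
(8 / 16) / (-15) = -1 / 30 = -0.03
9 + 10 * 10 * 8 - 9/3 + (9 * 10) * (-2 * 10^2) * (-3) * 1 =54806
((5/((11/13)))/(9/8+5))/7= 520/3773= 0.14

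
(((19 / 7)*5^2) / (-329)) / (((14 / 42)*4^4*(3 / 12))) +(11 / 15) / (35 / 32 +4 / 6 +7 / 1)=45889859 / 619783360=0.07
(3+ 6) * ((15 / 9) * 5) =75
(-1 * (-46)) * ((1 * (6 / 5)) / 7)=276 / 35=7.89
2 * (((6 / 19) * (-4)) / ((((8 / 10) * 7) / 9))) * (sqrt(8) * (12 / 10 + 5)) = -6696 * sqrt(2) / 133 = -71.20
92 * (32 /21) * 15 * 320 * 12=56524800 /7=8074971.43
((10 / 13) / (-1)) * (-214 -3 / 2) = 2155 / 13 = 165.77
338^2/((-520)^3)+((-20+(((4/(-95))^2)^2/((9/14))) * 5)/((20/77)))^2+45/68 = 5929.65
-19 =-19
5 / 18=0.28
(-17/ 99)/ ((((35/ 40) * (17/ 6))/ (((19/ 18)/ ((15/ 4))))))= -608/ 31185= -0.02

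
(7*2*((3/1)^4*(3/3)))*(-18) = -20412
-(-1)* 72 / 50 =36 / 25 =1.44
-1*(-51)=51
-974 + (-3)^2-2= -967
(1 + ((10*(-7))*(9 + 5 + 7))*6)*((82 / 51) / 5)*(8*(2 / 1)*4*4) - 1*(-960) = -184883648 / 255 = -725033.91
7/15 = 0.47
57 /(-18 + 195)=19 /59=0.32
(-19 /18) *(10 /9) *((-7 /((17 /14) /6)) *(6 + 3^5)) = 1545460 /153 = 10101.05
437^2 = 190969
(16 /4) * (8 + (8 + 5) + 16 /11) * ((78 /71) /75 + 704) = 1234630488 /19525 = 63233.32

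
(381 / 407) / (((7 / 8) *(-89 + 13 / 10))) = -30480 / 2498573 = -0.01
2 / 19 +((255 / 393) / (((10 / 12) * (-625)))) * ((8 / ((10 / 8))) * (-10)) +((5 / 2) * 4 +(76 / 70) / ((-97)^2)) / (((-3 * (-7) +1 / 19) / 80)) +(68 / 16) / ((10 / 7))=33737767707653 / 819665035000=41.16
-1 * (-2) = 2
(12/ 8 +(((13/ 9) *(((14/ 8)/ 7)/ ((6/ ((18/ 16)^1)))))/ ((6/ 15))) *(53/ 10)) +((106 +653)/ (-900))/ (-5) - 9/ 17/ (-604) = 632511739/ 246432000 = 2.57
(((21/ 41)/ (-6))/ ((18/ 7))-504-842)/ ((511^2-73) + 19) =-1986745/ 385334892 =-0.01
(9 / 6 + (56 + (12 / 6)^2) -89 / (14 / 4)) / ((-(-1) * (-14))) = -505 / 196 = -2.58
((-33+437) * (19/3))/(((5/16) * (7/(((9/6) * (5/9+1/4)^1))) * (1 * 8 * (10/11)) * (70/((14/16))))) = 612161/252000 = 2.43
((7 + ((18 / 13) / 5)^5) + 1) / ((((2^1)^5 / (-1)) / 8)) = -2321053642 / 1160290625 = -2.00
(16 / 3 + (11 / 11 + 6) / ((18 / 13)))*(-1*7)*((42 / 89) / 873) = -9163 / 233091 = -0.04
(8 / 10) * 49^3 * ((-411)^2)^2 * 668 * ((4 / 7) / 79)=5125708837133269056 / 395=12976478068691820.39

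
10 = 10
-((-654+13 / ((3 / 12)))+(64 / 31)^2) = 574426 / 961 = 597.74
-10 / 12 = -0.83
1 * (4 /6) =2 /3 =0.67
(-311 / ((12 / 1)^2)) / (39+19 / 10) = -1555 / 29448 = -0.05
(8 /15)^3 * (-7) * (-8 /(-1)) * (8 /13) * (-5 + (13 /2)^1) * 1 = -114688 /14625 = -7.84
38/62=19/31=0.61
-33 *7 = -231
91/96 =0.95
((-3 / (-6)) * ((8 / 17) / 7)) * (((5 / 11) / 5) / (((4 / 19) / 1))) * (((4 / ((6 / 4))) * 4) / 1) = 608 / 3927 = 0.15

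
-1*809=-809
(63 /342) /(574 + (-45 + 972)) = 7 /57038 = 0.00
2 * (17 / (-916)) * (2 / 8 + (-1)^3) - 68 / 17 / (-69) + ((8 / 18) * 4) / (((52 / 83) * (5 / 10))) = 28401337 / 4929912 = 5.76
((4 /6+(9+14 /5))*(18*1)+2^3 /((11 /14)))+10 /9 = 116668 /495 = 235.69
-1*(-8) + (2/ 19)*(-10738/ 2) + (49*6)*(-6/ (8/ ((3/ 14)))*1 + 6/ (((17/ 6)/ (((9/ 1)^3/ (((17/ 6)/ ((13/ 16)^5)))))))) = 20194190089807/ 359858176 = 56117.08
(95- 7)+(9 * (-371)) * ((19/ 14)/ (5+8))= -6775/ 26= -260.58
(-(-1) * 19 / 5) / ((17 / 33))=627 / 85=7.38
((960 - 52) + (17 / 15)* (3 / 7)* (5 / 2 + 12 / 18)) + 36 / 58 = 5542867 / 6090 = 910.16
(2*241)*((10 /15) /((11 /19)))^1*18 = 109896 /11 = 9990.55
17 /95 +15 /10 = 319 /190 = 1.68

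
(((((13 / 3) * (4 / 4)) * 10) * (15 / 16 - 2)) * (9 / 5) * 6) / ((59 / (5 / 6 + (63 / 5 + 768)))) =-6585.89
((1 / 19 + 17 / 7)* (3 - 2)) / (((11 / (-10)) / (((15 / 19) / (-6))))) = 750 / 2527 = 0.30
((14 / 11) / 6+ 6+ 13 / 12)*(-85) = -27285 / 44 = -620.11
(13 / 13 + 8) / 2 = 9 / 2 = 4.50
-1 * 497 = -497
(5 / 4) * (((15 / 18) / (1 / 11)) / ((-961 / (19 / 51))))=-5225 / 1176264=-0.00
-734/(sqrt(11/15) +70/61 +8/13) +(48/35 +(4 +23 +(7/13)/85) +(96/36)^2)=-794372221989782/1559286962415 +461575166 * sqrt(165)/22398721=-244.74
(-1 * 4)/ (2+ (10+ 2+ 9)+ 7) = -0.13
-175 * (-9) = 1575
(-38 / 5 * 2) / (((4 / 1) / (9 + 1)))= -38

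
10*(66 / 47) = 14.04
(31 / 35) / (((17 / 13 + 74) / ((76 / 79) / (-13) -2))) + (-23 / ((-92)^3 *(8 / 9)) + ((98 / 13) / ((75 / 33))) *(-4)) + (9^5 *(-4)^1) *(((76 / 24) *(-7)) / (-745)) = -49996588969191199333 / 7100731410572800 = -7041.05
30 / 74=0.41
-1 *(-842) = 842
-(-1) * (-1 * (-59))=59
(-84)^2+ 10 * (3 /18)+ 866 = 23771 /3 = 7923.67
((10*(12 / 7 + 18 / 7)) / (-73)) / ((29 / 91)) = -3900 / 2117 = -1.84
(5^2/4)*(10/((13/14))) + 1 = 68.31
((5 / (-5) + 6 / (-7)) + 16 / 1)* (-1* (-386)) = 38214 / 7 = 5459.14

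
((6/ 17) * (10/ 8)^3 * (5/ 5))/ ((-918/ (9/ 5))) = -25/ 18496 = -0.00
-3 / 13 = -0.23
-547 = -547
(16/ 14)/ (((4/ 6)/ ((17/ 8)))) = 51/ 14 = 3.64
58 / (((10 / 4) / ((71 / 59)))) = 8236 / 295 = 27.92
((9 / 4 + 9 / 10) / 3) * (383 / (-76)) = -8043 / 1520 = -5.29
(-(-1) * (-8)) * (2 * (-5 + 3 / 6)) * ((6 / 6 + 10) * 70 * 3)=166320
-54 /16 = -27 /8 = -3.38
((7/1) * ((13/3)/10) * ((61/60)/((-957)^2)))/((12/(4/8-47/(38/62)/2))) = -3991169/375864429600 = -0.00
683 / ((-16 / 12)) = -2049 / 4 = -512.25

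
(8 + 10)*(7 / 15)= 42 / 5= 8.40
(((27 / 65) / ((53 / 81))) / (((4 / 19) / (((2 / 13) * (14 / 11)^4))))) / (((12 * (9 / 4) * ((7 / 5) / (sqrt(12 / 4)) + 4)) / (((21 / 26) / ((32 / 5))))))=5819843925 / 3924478791662-2715927165 * sqrt(3) / 15697915166648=0.00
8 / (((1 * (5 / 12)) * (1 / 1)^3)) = 19.20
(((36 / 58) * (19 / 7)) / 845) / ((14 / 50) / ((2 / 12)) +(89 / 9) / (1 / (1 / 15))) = 46170 / 54170753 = 0.00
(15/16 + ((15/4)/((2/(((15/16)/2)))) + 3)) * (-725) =-893925/256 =-3491.89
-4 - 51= -55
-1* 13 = -13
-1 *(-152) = 152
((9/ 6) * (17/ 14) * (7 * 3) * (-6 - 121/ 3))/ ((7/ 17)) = -120513/ 28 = -4304.04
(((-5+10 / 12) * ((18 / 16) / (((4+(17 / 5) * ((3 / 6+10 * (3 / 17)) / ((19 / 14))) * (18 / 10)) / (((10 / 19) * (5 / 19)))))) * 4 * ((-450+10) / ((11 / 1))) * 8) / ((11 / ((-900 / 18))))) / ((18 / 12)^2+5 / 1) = -1500000000 / 40917811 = -36.66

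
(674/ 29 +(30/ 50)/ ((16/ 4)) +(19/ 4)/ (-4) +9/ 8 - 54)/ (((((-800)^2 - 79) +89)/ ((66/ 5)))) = -2348181/ 3712058000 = -0.00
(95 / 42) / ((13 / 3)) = 95 / 182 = 0.52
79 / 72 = 1.10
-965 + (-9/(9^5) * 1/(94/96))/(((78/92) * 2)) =-965.00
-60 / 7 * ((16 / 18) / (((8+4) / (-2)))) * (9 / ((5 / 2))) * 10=320 / 7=45.71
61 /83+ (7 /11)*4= 2995 /913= 3.28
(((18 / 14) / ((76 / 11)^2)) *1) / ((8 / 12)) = 3267 / 80864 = 0.04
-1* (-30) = 30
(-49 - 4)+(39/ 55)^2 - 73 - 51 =-533904/ 3025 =-176.50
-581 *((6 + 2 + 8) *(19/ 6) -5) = -26532.33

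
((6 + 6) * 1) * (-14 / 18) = -28 / 3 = -9.33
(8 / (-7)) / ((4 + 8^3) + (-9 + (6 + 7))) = -0.00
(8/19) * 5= 40/19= 2.11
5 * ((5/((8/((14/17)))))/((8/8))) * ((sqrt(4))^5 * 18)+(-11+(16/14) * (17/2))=176247/119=1481.07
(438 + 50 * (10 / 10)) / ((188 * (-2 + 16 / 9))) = -549 / 47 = -11.68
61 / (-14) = -61 / 14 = -4.36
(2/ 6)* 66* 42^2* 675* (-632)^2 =10463071449600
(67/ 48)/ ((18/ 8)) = 0.62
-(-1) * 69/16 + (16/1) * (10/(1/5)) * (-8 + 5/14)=-6109.97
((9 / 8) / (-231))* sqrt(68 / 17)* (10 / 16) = -15 / 2464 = -0.01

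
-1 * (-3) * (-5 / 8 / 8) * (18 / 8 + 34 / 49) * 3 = -25965 / 12544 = -2.07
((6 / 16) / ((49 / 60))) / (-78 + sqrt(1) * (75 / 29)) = -145 / 23814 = -0.01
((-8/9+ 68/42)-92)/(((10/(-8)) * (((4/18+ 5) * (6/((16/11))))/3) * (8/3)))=13800/3619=3.81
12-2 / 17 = 202 / 17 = 11.88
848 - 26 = 822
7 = 7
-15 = -15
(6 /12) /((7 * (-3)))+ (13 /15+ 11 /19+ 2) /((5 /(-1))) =-4741 /6650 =-0.71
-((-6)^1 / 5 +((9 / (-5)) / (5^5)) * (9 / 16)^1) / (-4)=-300081 / 1000000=-0.30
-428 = -428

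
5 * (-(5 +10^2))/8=-525/8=-65.62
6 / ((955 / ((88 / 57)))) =176 / 18145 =0.01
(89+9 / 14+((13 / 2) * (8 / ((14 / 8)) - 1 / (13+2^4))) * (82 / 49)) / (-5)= -2765141 / 99470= -27.80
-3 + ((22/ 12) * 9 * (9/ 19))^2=83877/ 1444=58.09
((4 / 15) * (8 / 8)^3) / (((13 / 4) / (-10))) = -0.82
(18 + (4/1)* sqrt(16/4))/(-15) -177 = -2681/15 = -178.73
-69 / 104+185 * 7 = 134611 / 104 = 1294.34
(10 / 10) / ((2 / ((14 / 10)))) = 7 / 10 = 0.70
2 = 2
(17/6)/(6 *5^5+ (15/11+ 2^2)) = 0.00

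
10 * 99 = 990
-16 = -16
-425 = -425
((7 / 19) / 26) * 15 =105 / 494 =0.21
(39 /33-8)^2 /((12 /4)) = 1875 /121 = 15.50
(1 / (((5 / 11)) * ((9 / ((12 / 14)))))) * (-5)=-22 / 21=-1.05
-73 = -73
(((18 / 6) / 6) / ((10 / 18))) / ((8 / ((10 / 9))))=0.12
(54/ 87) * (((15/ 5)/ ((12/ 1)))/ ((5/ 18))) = 81/ 145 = 0.56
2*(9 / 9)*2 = 4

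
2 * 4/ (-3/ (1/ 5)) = -8/ 15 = -0.53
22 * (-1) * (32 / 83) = -704 / 83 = -8.48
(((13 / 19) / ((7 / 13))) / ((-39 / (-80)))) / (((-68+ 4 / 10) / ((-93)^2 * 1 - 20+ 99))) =-1745600 / 5187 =-336.53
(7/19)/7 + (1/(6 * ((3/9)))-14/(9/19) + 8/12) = -9691/342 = -28.34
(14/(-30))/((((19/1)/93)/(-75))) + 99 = 270.32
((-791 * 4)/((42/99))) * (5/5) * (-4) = 29832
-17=-17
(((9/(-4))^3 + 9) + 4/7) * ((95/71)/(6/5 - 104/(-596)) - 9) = 475602215/32571392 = 14.60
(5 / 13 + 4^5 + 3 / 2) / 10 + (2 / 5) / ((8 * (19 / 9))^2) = 77032677 / 750880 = 102.59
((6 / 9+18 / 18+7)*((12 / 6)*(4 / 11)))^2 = 43264 / 1089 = 39.73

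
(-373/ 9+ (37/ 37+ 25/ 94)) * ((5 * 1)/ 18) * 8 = -339910/ 3807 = -89.29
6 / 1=6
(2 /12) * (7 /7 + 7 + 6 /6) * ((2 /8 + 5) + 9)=171 /8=21.38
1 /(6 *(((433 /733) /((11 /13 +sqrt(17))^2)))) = 8063 *sqrt(17) /16887 +365767 /73177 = 6.97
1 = 1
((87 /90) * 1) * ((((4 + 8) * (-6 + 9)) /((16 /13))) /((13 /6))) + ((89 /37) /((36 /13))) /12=1048741 /79920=13.12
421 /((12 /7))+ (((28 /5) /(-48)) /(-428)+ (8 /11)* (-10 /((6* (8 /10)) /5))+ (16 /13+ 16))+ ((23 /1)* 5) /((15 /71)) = 2936220101 /3672240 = 799.57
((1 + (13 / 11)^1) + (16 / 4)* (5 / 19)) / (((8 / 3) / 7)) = 3549 / 418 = 8.49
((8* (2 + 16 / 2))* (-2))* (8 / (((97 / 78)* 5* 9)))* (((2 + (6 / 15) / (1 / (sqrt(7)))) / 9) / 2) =-6656 / 2619 - 6656* sqrt(7) / 13095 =-3.89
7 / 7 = 1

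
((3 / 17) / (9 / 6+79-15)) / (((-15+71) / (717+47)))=573 / 15589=0.04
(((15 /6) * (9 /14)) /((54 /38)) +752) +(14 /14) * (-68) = 57551 /84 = 685.13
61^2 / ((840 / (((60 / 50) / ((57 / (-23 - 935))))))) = -1782359 / 19950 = -89.34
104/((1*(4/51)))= 1326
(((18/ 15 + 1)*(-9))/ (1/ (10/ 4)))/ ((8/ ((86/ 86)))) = -6.19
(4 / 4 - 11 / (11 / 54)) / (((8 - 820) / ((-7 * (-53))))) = 2809 / 116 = 24.22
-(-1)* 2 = 2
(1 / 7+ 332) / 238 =2325 / 1666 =1.40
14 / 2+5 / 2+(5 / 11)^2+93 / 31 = 3075 / 242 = 12.71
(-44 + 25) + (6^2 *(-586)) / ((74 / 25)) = -264403 / 37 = -7146.03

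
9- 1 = 8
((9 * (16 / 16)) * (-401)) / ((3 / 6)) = -7218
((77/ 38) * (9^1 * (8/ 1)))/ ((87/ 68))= 62832/ 551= 114.03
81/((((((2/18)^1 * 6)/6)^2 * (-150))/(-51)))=111537/50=2230.74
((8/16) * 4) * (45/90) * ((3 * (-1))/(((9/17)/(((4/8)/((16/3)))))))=-17/32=-0.53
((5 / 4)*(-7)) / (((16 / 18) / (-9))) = 2835 / 32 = 88.59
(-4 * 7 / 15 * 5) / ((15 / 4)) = -112 / 45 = -2.49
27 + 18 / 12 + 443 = 943 / 2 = 471.50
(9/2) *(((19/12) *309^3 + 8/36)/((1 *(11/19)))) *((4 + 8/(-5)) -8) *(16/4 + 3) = -1565669087591/110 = -14233355341.74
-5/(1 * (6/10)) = -25/3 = -8.33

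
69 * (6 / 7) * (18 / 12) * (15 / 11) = 9315 / 77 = 120.97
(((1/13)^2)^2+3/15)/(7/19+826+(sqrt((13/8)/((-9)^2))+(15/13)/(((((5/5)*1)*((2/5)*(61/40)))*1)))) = 267732649231832016/1108567080448757446075- 690698970828*sqrt(26)/85274390803750572775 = 0.00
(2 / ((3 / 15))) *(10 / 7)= 100 / 7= 14.29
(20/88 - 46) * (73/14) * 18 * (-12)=3969594/77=51553.17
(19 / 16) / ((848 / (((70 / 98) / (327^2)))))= 95 / 10155688704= 0.00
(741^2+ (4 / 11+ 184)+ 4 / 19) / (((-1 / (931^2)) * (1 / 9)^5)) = -309233812120423155 / 11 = -28112164738220286.82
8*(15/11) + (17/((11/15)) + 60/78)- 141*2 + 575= 46884/143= 327.86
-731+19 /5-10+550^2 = 1508814 /5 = 301762.80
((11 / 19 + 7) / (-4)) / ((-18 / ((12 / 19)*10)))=240 / 361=0.66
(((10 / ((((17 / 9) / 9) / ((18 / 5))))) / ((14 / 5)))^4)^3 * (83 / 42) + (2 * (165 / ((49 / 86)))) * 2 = 311642860371658579429178192232541494966918489480 / 56449692006303936379122727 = 5520718524679573470171.53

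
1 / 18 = 0.06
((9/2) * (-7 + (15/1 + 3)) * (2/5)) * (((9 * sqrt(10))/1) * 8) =7128 * sqrt(10)/5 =4508.14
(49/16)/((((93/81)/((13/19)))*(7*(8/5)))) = 12285/75392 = 0.16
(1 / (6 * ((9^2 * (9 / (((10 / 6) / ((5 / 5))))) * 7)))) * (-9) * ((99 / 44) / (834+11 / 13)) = -0.00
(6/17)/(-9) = -2/51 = -0.04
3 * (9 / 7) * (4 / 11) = 108 / 77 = 1.40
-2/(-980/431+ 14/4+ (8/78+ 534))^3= -75988105010064/5828776470097910743987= -0.00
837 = 837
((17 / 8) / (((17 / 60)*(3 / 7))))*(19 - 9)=175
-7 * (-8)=56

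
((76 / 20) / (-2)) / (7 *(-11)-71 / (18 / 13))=171 / 11545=0.01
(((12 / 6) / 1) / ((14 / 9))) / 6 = 3 / 14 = 0.21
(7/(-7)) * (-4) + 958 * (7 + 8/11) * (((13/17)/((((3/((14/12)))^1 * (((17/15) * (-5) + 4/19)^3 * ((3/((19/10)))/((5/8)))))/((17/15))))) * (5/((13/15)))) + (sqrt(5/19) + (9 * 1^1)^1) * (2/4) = -140710657449/5294120656 + sqrt(95)/38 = -26.32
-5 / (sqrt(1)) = -5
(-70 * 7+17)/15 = -473/15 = -31.53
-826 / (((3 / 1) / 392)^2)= -126926464 / 9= -14102940.44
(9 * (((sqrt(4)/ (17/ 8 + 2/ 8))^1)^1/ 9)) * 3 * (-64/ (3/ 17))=-17408/ 19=-916.21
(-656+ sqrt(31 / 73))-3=-659+ sqrt(2263) / 73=-658.35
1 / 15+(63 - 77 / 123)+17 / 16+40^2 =16368871 / 9840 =1663.50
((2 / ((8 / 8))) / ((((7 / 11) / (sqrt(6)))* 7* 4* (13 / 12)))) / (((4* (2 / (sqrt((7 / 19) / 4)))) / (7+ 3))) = 165* sqrt(798) / 48412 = 0.10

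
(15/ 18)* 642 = 535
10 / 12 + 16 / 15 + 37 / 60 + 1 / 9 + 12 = 2633 / 180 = 14.63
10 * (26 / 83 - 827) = -686150 / 83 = -8266.87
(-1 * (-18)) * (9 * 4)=648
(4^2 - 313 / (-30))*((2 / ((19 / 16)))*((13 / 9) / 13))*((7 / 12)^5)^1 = 13327951 / 39890880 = 0.33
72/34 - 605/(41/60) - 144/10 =-3128304/3485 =-897.65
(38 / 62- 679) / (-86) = 7.89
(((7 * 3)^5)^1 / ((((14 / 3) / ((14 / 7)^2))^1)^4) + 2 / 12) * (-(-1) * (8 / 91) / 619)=52907908 / 168987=313.09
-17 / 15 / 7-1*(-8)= 823 / 105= 7.84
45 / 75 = 3 / 5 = 0.60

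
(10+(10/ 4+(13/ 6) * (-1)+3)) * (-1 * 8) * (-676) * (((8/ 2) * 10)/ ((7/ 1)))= 8652800/ 21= 412038.10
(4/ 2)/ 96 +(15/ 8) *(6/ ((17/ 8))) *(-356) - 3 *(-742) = 278513/ 816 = 341.31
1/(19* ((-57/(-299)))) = 0.28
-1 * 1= -1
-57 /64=-0.89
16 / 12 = 4 / 3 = 1.33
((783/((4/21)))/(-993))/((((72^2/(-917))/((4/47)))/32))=186151/93342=1.99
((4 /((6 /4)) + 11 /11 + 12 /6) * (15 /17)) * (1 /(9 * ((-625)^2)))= 1 /703125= 0.00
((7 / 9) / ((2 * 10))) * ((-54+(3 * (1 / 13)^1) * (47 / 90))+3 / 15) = -29309 / 14040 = -2.09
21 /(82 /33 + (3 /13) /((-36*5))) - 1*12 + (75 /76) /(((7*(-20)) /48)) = -3668043 /944699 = -3.88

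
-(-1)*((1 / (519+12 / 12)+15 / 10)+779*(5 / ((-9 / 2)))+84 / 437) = -1766734807 / 2045160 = -863.86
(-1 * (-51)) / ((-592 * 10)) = -51 / 5920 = -0.01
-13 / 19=-0.68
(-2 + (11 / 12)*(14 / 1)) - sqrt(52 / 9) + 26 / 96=533 / 48 - 2*sqrt(13) / 3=8.70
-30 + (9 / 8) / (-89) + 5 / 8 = -5231 / 178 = -29.39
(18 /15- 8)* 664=-4515.20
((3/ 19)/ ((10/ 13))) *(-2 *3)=-117/ 95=-1.23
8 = 8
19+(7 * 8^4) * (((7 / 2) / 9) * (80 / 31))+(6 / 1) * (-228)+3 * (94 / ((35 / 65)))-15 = 27934.48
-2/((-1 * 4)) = 1/2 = 0.50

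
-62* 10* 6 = -3720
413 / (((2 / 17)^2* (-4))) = -119357 / 16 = -7459.81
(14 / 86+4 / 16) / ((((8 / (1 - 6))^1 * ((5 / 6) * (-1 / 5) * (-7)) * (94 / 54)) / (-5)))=143775 / 226352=0.64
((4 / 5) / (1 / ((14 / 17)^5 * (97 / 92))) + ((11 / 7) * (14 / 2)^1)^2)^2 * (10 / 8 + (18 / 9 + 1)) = 392415461539814520889 / 6273298666691300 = 62553.29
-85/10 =-17/2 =-8.50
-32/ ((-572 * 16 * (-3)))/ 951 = -1/ 815958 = -0.00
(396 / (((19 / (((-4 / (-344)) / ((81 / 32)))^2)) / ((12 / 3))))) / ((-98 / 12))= -90112 / 418304817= -0.00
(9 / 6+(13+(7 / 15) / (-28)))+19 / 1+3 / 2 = 2099 / 60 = 34.98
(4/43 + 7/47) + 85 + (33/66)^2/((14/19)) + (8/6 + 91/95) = 2834340683/32255160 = 87.87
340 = 340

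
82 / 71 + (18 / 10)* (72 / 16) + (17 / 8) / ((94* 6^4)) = 3202028051 / 345980160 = 9.25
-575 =-575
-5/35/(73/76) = -76/511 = -0.15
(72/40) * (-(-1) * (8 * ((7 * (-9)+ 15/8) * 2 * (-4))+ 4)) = 35244/5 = 7048.80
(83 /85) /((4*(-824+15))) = -83 /275060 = -0.00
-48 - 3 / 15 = -241 / 5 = -48.20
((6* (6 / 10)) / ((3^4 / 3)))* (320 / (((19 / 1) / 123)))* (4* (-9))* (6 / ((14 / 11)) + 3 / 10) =-33156864 / 665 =-49859.95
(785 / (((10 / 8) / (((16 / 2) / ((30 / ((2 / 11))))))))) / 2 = 2512 / 165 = 15.22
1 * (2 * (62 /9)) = 124 /9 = 13.78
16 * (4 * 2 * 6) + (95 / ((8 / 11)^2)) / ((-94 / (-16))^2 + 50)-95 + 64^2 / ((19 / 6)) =202314872 / 102771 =1968.60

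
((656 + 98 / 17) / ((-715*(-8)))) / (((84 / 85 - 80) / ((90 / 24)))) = -84375 / 15366208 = -0.01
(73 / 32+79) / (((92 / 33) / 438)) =18797427 / 1472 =12769.99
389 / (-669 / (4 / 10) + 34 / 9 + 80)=-7002 / 28597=-0.24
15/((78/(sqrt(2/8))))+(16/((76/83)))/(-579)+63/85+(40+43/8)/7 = 4962127769/680741880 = 7.29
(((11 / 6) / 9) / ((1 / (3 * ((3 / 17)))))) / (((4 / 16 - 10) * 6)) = -11 / 5967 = -0.00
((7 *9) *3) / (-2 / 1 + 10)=189 / 8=23.62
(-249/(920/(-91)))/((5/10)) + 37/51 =1172629/23460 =49.98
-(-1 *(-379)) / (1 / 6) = -2274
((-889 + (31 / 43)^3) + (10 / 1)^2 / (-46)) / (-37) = 1628969786 / 67660457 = 24.08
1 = 1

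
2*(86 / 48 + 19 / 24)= 31 / 6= 5.17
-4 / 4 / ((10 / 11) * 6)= -0.18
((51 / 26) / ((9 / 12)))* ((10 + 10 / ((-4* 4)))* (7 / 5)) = 1785 / 52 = 34.33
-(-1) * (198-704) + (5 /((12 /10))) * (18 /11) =-5491 /11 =-499.18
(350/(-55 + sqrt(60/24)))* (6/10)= -3.93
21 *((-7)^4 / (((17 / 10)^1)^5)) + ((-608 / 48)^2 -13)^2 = 2908677467153 / 115008417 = 25291.00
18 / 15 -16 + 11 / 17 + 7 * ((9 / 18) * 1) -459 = -79841 / 170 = -469.65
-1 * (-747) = 747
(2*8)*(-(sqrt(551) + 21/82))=-379.67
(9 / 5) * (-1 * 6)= -54 / 5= -10.80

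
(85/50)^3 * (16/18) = 4913/1125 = 4.37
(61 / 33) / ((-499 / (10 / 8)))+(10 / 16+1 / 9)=289087 / 395208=0.73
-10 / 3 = -3.33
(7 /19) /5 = 7 /95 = 0.07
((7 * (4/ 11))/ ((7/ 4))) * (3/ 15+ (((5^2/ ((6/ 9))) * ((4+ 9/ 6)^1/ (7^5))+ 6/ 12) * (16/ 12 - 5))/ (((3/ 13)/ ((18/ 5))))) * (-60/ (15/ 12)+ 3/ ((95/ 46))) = 15729980208/ 7983325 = 1970.35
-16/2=-8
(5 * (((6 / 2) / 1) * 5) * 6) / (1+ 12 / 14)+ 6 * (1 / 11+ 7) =40734 / 143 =284.85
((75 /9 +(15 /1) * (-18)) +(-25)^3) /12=-11915 /9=-1323.89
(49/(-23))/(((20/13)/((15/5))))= -1911/460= -4.15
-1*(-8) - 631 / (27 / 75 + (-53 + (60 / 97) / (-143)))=364860913 / 18255736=19.99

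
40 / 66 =0.61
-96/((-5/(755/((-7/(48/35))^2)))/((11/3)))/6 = 20410368/60025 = 340.03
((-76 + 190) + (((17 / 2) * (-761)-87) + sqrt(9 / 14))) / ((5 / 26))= -167479 / 5 + 39 * sqrt(14) / 35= -33491.63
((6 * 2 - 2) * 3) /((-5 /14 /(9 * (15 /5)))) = -2268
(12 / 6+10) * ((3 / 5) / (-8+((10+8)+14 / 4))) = 8 / 15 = 0.53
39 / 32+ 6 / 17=855 / 544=1.57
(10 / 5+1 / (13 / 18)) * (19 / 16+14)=2673 / 52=51.40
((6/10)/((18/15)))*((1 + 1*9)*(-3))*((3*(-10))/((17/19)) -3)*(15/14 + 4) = 661365/238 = 2778.84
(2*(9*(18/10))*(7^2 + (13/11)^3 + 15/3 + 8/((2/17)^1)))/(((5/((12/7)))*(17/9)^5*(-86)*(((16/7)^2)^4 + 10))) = -3889640967680794158/4421314574695432167325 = -0.00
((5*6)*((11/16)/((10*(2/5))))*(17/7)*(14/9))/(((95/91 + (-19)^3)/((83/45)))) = -128401/24509088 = -0.01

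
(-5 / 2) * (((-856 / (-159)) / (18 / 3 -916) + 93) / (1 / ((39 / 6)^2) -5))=87459541 / 1872066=46.72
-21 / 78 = -7 / 26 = -0.27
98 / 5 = 19.60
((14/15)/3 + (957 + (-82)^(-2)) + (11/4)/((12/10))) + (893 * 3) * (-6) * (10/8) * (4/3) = -15631523093/605160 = -25830.40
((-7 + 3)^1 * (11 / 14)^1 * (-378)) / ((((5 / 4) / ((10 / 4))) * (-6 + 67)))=2376 / 61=38.95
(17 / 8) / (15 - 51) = -17 / 288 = -0.06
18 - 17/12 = 199/12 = 16.58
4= 4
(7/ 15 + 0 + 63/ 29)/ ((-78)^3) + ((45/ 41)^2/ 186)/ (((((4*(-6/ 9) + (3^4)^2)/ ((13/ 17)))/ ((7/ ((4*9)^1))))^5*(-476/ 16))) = -2179759051396944300664566397249352581/ 391958120688987264476826652277797800000000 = -0.00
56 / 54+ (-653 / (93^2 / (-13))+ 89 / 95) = 7284908 / 2464965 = 2.96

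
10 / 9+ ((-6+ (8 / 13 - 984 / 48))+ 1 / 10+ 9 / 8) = -110207 / 4680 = -23.55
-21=-21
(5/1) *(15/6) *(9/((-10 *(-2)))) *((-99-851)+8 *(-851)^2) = 130334805/4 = 32583701.25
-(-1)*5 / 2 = 5 / 2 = 2.50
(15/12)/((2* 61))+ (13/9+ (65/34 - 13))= -719279/74664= -9.63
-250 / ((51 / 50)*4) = -3125 / 51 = -61.27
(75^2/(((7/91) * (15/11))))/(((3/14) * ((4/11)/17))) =23398375/2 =11699187.50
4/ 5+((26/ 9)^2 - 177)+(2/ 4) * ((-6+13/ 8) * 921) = -14142871/ 6480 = -2182.54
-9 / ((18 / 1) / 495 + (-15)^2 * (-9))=0.00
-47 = -47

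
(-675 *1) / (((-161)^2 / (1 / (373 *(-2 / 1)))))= 675 / 19337066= 0.00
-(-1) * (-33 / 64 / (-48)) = 0.01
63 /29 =2.17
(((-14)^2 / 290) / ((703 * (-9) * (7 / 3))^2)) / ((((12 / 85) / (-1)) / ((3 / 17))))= -1 / 257977098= -0.00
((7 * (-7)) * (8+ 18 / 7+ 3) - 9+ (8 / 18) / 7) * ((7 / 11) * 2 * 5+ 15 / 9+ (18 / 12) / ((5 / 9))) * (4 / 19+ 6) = -8870282902 / 197505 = -44911.69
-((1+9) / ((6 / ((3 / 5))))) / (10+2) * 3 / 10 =-1 / 40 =-0.02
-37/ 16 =-2.31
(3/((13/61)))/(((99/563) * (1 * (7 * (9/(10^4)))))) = 343430000/27027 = 12706.92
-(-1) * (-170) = -170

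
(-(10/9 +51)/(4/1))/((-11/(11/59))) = 469/2124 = 0.22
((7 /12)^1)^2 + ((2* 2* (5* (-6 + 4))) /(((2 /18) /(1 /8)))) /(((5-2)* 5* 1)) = -383 /144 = -2.66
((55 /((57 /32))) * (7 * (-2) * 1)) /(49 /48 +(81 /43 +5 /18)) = -1453056 /10697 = -135.84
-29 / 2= -14.50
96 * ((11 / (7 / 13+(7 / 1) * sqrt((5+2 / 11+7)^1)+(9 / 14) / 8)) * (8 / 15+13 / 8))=-164449020736 / 69552849825+169111534592 * sqrt(1474) / 69552849825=90.98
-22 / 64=-11 / 32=-0.34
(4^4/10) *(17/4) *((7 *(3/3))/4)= 952/5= 190.40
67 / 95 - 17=-1548 / 95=-16.29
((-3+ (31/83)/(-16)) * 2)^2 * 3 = 48360675/440896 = 109.69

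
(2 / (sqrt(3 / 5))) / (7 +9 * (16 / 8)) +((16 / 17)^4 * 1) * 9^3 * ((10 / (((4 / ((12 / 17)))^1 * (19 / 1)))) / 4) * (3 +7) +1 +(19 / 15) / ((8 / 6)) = 2 * sqrt(15) / 75 +72715730037 / 539545660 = 134.88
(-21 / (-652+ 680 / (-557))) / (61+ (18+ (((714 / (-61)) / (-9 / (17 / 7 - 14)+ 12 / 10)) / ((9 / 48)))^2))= 344757857577 / 11531198316377116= 0.00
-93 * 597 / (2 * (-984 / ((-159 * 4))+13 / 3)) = -8827839 / 1870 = -4720.77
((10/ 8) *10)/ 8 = 25/ 16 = 1.56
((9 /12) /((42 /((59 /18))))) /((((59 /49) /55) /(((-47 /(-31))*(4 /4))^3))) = 39971855 /4289904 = 9.32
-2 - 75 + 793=716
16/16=1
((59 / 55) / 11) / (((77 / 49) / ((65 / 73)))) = 5369 / 97163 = 0.06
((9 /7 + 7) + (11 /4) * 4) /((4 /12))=57.86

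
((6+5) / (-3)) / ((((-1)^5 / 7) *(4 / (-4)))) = -77 / 3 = -25.67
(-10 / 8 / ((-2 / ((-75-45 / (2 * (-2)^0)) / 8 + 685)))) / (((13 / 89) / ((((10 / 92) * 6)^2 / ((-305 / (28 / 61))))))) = -1508983875 / 818858144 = -1.84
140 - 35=105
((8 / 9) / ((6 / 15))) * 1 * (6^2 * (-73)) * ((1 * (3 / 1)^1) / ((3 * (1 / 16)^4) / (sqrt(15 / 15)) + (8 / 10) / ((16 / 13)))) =-26951.95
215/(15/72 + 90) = 1032/433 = 2.38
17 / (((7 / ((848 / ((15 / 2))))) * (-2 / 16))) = -230656 / 105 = -2196.72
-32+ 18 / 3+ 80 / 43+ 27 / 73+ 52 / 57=-4089713 / 178923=-22.86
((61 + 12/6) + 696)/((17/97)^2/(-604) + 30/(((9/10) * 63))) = 815237197236/568248979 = 1434.65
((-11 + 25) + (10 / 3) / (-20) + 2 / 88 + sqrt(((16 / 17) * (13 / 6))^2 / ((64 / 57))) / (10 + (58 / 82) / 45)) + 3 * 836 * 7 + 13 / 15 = 7995 * sqrt(57) / 314143 + 3865559 / 220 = 17570.91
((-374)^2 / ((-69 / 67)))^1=-9371692 / 69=-135821.62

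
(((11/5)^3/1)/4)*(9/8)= 11979/4000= 2.99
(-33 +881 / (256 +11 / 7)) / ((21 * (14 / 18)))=-53332 / 29449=-1.81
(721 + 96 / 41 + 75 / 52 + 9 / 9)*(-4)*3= -4642113 / 533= -8709.41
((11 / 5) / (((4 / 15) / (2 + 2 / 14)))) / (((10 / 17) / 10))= 300.54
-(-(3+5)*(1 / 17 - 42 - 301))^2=-7526953.63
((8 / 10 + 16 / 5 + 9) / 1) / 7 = 13 / 7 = 1.86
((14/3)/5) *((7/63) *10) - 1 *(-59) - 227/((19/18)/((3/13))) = 69421/6669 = 10.41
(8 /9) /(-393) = -8 /3537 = -0.00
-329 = -329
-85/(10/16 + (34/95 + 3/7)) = -452200/7509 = -60.22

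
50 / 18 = 25 / 9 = 2.78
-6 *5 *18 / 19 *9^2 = -43740 / 19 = -2302.11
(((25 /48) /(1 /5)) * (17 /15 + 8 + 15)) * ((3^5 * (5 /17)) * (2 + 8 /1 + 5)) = 9163125 /136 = 67375.92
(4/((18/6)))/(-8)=-1/6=-0.17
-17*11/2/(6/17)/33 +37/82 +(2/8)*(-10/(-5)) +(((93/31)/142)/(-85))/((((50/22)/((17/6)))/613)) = -47593771/6549750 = -7.27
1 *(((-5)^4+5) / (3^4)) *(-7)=-490 / 9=-54.44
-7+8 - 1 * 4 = -3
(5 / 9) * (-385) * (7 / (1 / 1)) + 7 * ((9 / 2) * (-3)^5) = -164731 / 18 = -9151.72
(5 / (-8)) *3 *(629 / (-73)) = 9435 / 584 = 16.16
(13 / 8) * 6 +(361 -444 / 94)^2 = 1121666251 / 8836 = 126942.76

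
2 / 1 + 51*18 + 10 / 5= 922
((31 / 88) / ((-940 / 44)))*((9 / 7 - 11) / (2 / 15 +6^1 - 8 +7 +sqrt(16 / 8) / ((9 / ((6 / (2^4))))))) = 16368 / 524473 - 930*sqrt(2) / 3671311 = 0.03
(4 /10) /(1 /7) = 2.80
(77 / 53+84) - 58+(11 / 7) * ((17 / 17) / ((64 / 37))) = 673411 / 23744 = 28.36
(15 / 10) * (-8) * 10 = -120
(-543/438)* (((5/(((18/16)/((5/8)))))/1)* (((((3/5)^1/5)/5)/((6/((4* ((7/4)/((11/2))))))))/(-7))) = 181/72270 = 0.00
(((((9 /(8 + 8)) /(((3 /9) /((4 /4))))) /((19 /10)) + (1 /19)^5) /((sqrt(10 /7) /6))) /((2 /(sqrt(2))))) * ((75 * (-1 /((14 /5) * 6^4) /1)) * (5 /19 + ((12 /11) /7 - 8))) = 1626064726775 * sqrt(35) /19474736531712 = 0.49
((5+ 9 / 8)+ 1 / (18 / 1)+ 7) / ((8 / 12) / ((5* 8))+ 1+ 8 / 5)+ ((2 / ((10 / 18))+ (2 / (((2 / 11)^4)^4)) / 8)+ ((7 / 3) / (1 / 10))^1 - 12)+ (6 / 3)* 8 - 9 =108211613845362646387 / 617349120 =175284308893.75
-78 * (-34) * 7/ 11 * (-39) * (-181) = 11913025.09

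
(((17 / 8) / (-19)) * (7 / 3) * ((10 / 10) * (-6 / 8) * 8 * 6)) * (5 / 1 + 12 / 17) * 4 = 214.42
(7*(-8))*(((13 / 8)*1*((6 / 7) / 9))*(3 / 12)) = -13 / 6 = -2.17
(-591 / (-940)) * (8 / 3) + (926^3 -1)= 186595352519 / 235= 794022776.68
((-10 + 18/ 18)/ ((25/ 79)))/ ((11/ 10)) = -1422/ 55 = -25.85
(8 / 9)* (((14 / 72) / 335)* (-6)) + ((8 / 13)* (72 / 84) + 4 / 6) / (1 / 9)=8843462 / 823095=10.74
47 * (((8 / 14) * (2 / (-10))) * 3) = -564 / 35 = -16.11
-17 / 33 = -0.52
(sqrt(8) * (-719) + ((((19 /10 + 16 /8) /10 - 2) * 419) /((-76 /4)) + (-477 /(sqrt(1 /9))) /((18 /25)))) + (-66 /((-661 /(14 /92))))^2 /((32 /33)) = -1438 * sqrt(2) - 6857737945632877 /3513194376800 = -3985.63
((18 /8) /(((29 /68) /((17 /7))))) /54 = 289 /1218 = 0.24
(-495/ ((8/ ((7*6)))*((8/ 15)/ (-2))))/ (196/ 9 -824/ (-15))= 7016625/ 55232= 127.04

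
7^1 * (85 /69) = 595 /69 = 8.62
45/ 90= 1/ 2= 0.50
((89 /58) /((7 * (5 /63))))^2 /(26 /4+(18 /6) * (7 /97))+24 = 25.14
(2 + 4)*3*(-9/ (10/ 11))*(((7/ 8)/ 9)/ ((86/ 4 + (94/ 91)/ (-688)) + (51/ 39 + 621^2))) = -301301/ 6707122105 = -0.00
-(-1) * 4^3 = 64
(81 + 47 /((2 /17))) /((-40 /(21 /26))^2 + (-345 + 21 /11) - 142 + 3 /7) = 4661811 /19093006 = 0.24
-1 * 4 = -4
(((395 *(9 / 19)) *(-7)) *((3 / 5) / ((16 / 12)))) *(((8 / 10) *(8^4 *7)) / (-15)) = 428101632 / 475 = 901266.59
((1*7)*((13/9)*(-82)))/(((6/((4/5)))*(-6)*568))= 3731/115020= 0.03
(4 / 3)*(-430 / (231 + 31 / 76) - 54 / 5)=-103544 / 6135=-16.88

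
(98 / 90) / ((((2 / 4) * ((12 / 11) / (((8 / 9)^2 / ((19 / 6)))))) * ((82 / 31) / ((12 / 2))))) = 1069376 / 946485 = 1.13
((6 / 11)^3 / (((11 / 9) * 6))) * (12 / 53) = 3888 / 775973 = 0.01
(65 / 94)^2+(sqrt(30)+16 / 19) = 221651 / 167884+sqrt(30) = 6.80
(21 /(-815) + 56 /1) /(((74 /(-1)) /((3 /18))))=-45619 /361860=-0.13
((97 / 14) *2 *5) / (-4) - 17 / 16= -2059 / 112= -18.38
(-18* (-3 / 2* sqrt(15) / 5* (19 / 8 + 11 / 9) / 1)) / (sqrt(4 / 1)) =777* sqrt(15) / 80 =37.62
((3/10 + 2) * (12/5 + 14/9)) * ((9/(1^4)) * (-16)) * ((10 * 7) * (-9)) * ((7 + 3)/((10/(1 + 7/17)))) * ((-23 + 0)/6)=-379661184/85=-4466602.16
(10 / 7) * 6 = 60 / 7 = 8.57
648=648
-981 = -981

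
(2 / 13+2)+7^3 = 4487 / 13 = 345.15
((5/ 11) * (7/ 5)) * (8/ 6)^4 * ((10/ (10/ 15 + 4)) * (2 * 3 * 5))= 12800/ 99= 129.29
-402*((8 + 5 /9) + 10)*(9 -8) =-22378 /3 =-7459.33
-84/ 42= -2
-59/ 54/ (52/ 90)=-295/ 156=-1.89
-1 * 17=-17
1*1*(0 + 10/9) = 10/9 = 1.11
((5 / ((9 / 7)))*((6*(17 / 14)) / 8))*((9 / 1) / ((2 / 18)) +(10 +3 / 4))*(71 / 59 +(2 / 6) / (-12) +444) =29496525835 / 203904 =144658.89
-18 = -18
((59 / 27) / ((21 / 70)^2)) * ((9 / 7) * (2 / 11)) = 11800 / 2079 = 5.68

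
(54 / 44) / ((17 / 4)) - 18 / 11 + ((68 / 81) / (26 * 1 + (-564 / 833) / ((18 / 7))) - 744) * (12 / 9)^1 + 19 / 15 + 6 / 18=-172520113168 / 173963295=-991.70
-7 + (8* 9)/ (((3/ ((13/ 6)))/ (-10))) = -527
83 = 83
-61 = -61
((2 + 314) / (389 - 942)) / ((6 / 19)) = -38 / 21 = -1.81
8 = 8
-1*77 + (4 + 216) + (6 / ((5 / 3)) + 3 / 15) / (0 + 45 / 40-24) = 130693 / 915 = 142.83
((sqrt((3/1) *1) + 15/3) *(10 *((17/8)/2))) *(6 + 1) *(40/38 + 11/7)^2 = 10353085 *sqrt(3)/20216 + 51765425/20216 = 3447.64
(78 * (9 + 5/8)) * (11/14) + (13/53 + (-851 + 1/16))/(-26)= 13726951/22048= 622.59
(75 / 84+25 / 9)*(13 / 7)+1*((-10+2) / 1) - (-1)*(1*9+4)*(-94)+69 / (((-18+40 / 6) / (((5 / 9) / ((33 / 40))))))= -404841365 / 329868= -1227.28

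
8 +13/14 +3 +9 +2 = 22.93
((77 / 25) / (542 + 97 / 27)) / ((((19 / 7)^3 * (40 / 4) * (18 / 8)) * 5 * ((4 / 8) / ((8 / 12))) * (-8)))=-26411 / 63149955625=-0.00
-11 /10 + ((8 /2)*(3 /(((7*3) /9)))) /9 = -37 /70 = -0.53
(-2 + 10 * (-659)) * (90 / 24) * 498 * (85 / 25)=-41855904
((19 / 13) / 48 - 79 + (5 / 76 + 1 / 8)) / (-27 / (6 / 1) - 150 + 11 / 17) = 0.51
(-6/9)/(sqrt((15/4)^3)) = -16*sqrt(15)/675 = -0.09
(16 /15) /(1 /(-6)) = -32 /5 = -6.40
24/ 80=3/ 10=0.30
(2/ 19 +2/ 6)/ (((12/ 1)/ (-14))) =-175/ 342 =-0.51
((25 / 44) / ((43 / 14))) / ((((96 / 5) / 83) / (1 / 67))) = 72625 / 6084672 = 0.01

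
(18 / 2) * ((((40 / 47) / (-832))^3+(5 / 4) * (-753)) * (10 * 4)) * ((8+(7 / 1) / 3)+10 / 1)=-100581862888655175 / 14598344384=-6889950.00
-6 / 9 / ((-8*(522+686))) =1 / 14496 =0.00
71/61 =1.16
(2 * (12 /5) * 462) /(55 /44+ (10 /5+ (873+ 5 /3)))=19008 /7525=2.53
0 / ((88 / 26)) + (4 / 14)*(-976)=-1952 / 7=-278.86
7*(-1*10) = -70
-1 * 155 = -155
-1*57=-57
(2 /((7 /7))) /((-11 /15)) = -30 /11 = -2.73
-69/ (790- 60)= -69/ 730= -0.09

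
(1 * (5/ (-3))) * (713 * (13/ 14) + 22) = -47885/ 42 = -1140.12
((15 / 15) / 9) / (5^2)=1 / 225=0.00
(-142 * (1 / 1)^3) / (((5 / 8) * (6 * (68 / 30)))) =-284 / 17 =-16.71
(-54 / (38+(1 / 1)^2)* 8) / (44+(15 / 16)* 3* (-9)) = -0.59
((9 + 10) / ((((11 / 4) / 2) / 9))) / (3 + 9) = 114 / 11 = 10.36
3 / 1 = 3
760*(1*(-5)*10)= -38000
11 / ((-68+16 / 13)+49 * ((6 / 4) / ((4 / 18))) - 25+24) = 572 / 13675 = 0.04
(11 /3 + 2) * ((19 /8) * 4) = 323 /6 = 53.83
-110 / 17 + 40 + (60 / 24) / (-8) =9035 / 272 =33.22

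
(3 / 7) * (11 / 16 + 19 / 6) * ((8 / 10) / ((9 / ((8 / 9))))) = 74 / 567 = 0.13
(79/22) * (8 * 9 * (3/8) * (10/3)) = 3555/11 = 323.18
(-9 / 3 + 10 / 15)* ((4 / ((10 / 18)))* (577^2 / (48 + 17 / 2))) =-55932072 / 565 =-98994.82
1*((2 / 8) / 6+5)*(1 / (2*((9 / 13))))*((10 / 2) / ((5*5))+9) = 36179 / 1080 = 33.50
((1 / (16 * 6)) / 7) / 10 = 1 / 6720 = 0.00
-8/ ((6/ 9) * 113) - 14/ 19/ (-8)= -121/ 8588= -0.01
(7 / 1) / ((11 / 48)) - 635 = -604.45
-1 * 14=-14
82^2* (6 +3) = 60516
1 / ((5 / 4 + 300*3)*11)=0.00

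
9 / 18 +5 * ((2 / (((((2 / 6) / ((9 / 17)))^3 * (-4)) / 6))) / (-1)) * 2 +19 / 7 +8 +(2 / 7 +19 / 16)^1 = 10445179 / 78608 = 132.88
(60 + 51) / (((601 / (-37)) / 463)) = -1901541 / 601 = -3163.96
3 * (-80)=-240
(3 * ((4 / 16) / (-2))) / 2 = -3 / 16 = -0.19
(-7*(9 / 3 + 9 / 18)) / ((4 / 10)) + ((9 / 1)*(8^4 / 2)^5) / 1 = 1297036692682702603 / 4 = 324259173170675650.75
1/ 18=0.06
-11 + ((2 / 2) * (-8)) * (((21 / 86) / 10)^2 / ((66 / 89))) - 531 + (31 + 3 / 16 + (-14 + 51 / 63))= -524.01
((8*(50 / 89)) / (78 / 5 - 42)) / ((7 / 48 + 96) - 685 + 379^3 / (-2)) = 8000 / 1279148478179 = 0.00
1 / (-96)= -1 / 96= -0.01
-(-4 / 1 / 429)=4 / 429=0.01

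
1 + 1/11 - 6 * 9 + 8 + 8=-36.91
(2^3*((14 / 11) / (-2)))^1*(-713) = 39928 / 11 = 3629.82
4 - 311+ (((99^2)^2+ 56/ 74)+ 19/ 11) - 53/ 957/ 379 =1289116815465976/ 13420011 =96059296.48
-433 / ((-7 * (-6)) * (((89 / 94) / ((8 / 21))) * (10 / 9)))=-81404 / 21805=-3.73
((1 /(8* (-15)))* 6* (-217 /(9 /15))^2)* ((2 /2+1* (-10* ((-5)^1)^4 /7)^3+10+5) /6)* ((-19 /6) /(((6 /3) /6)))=-7370640826173.29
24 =24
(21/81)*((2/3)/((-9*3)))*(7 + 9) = -224/2187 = -0.10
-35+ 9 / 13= -34.31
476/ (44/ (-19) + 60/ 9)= 6783/ 62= 109.40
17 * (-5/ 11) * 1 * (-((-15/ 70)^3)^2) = 61965/ 82824896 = 0.00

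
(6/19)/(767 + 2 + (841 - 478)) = 3/10754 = 0.00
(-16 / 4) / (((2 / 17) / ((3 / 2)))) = -51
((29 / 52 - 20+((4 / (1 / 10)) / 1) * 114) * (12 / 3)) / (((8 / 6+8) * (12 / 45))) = 10624905 / 1456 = 7297.32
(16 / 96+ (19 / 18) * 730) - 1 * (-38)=14557 / 18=808.72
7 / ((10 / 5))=7 / 2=3.50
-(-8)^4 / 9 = -4096 / 9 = -455.11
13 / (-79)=-13 / 79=-0.16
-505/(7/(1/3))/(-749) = 505/15729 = 0.03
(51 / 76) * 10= 6.71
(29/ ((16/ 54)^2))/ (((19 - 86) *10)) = -21141/ 42880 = -0.49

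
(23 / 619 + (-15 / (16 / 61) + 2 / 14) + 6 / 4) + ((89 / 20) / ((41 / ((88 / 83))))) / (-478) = -15649193800567 / 281928204880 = -55.51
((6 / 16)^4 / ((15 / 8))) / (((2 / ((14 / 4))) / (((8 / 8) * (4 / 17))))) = 189 / 43520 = 0.00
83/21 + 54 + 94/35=6367/105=60.64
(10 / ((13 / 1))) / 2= 5 / 13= 0.38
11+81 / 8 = 169 / 8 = 21.12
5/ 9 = 0.56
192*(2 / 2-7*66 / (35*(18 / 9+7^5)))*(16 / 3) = 1023.20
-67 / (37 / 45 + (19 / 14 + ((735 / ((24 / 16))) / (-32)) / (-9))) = -337680 / 19559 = -17.26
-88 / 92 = -22 / 23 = -0.96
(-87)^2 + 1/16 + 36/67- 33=8079235/1072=7536.60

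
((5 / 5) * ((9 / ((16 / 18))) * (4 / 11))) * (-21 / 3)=-567 / 22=-25.77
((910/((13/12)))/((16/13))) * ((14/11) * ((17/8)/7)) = 23205/88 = 263.69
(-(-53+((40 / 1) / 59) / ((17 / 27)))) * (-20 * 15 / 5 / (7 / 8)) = -24997920 / 7021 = -3560.45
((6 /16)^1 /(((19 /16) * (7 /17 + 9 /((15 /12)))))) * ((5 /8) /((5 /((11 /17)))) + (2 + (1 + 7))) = 20565 /49172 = 0.42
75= 75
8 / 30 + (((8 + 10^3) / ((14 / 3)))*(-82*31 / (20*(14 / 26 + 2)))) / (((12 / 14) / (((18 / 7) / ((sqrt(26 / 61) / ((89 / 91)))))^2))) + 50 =-1790302038418 / 9564555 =-187180.90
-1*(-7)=7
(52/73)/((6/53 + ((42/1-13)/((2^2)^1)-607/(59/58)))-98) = -650416/627607061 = -0.00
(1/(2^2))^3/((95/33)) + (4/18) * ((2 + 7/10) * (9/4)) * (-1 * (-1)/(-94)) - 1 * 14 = -14.01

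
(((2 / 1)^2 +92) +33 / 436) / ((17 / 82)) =1717449 / 3706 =463.42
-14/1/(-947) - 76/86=-35384/40721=-0.87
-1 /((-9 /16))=1.78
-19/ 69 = -0.28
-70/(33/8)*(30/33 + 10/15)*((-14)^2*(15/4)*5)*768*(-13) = 118716416000/121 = 981127404.96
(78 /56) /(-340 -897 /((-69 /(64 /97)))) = -1261 /300048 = -0.00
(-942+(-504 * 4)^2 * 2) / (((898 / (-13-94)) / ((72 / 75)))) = -2087159976 / 2245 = -929692.64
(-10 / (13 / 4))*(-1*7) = 280 / 13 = 21.54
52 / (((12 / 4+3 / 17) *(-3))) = -442 / 81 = -5.46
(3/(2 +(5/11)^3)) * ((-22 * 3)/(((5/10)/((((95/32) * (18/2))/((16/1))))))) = -37554165/118912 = -315.81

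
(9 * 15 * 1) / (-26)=-135 / 26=-5.19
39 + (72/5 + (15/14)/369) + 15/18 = 54.24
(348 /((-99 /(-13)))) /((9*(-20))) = -377 /1485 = -0.25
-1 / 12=-0.08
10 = 10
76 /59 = 1.29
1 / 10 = 0.10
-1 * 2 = -2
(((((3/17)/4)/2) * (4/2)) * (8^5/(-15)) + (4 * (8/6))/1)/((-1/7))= 162512/255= 637.30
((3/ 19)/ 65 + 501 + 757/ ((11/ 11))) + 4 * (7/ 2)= 1570923/ 1235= 1272.00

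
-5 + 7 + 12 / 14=20 / 7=2.86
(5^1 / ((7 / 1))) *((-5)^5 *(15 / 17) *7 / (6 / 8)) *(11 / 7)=-3437500 / 119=-28886.55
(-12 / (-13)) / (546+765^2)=4 / 2538341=0.00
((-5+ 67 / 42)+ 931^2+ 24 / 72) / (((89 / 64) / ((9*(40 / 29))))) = 139790718720 / 18067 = 7737350.90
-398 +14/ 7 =-396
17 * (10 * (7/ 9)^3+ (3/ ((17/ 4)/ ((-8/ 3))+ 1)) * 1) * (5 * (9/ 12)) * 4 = -88.63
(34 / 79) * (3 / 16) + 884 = 558739 / 632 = 884.08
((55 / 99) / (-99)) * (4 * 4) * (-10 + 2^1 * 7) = -320 / 891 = -0.36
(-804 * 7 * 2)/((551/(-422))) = 4750032/551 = 8620.75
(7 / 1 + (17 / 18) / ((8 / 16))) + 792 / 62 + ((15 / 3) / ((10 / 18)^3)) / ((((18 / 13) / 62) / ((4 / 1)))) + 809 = 42223463 / 6975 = 6053.54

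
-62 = -62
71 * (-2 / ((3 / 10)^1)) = -1420 / 3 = -473.33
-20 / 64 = -5 / 16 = -0.31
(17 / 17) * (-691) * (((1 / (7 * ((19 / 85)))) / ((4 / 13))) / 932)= -763555 / 495824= -1.54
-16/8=-2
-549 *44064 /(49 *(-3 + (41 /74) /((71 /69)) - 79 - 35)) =42366742848 /9994187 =4239.14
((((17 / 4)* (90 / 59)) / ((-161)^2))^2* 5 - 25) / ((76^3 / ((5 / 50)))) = -46777554953195 / 8213689688013383168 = -0.00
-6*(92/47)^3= -4672128/103823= -45.00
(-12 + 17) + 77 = 82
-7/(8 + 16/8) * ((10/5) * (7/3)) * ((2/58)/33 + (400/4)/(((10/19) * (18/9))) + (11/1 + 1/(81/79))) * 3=-135443938/129195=-1048.37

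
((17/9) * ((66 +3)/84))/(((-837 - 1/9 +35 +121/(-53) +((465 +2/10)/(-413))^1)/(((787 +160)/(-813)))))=5789280895/2580272544984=0.00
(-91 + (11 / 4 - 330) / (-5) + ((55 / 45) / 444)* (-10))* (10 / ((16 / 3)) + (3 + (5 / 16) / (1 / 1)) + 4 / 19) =-279538333 / 2024640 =-138.07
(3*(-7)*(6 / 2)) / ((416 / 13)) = -63 / 32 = -1.97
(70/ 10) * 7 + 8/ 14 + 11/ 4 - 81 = -803/ 28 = -28.68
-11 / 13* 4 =-44 / 13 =-3.38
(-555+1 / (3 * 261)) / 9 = -434564 / 7047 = -61.67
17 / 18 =0.94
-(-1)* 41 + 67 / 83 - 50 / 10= 3055 / 83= 36.81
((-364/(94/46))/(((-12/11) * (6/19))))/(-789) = -437437/667494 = -0.66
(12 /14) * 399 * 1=342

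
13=13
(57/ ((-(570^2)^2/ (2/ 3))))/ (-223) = 1/ 619470585000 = 0.00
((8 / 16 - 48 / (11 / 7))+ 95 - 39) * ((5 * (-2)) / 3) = -2855 / 33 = -86.52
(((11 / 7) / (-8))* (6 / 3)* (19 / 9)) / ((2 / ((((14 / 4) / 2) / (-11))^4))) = -6517 / 24532992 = -0.00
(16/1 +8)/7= 24/7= 3.43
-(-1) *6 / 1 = 6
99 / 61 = 1.62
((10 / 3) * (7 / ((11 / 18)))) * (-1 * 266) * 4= -446880 / 11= -40625.45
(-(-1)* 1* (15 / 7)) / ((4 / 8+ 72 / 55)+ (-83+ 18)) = -550 / 16219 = -0.03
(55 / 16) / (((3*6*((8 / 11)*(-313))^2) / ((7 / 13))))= 46585 / 23474939904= 0.00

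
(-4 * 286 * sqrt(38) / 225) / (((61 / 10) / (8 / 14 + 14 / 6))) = -2288 * sqrt(38) / 945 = -14.93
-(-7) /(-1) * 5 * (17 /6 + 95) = -20545 /6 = -3424.17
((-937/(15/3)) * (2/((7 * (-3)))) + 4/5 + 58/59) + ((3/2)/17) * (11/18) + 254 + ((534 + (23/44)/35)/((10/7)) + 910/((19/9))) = 949589398841/880433400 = 1078.55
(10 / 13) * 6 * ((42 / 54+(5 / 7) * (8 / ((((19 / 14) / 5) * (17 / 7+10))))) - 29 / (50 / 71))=-1476574 / 8265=-178.65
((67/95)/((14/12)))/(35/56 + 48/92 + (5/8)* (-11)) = -36984/350455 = -0.11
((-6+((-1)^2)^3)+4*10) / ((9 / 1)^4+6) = 35 / 6567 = 0.01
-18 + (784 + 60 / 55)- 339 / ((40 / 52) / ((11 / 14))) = 420.83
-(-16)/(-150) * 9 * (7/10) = -84/125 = -0.67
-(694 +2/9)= -694.22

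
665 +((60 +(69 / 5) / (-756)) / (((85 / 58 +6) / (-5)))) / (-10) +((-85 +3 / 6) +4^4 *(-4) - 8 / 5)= -48129185 / 109116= -441.08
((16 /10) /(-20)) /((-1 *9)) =2 /225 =0.01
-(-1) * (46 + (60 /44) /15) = 507 /11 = 46.09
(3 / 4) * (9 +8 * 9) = 243 / 4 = 60.75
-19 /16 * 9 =-171 /16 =-10.69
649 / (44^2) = 59 / 176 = 0.34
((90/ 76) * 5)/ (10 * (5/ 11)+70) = 495/ 6232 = 0.08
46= 46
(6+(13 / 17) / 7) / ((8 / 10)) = 3635 / 476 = 7.64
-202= -202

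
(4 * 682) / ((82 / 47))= 64108 / 41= 1563.61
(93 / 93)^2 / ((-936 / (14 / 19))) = -7 / 8892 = -0.00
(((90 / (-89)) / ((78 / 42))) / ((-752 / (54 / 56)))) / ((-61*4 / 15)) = -0.00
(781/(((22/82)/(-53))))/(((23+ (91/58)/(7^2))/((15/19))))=-313194490/59223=-5288.39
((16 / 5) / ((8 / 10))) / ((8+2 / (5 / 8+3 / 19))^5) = 23863536599 / 781426627026944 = 0.00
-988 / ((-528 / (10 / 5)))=247 / 66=3.74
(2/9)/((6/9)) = 1/3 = 0.33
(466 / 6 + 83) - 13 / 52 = 1925 / 12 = 160.42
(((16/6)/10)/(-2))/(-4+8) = -1/30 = -0.03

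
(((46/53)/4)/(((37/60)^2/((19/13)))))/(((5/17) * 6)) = 445740/943241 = 0.47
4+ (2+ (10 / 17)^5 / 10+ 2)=11368856 / 1419857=8.01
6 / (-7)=-6 / 7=-0.86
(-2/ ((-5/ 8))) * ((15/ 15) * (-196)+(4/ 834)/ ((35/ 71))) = -45767648/ 72975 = -627.17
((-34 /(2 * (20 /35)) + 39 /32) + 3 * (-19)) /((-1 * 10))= 2737 /320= 8.55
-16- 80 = -96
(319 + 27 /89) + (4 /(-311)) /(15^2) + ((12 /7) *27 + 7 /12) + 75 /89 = 63999241657 /174377700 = 367.02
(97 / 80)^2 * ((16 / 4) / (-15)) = -9409 / 24000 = -0.39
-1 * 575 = -575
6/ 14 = 3/ 7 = 0.43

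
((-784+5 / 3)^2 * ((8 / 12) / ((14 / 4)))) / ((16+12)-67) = -22033636 / 7371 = -2989.23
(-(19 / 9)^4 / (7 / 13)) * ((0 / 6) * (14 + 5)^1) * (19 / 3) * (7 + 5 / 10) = 0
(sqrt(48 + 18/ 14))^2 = 345/ 7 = 49.29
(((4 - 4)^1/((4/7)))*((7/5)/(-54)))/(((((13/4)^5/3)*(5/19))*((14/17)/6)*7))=0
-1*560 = -560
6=6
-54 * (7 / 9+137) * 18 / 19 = -7048.42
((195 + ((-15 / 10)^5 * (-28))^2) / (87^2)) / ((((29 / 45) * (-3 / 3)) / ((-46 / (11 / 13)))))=394935645 / 780448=506.04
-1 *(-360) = 360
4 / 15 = 0.27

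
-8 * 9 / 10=-7.20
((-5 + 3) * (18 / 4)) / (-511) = 0.02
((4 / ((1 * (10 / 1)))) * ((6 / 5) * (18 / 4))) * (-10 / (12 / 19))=-171 / 5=-34.20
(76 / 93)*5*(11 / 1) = 44.95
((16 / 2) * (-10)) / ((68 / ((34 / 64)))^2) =-5 / 1024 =-0.00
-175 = -175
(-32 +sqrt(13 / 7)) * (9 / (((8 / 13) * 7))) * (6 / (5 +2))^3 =-101088 / 2401 +3159 * sqrt(91) / 16807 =-40.31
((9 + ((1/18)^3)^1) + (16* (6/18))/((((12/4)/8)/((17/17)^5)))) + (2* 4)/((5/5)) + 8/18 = 31.67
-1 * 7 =-7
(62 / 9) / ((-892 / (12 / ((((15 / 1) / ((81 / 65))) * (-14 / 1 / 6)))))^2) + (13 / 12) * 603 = 672530428775253 / 1029514622500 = 653.25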